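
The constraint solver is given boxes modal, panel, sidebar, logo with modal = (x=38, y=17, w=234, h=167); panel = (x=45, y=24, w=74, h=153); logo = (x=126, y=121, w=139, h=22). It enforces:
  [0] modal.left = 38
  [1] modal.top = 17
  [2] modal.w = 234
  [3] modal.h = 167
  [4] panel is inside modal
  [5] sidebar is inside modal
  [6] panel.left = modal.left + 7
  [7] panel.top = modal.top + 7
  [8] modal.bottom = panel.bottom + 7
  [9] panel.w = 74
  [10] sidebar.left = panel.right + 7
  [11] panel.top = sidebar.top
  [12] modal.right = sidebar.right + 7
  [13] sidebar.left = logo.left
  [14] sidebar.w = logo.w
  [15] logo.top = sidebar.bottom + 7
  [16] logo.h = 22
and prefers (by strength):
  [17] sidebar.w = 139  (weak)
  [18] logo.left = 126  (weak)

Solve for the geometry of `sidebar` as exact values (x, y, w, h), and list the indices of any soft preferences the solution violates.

sidebar = (x=126, y=24, w=139, h=90)
violated soft preferences: none

1. sidebar.x = 126  [sidebar.left = panel.right + 7]
2. sidebar.y = 24  [panel.top = sidebar.top]
3. sidebar.w = 139  [modal.right = sidebar.right + 7]
4. sidebar.h = 90  [logo.top = sidebar.bottom + 7]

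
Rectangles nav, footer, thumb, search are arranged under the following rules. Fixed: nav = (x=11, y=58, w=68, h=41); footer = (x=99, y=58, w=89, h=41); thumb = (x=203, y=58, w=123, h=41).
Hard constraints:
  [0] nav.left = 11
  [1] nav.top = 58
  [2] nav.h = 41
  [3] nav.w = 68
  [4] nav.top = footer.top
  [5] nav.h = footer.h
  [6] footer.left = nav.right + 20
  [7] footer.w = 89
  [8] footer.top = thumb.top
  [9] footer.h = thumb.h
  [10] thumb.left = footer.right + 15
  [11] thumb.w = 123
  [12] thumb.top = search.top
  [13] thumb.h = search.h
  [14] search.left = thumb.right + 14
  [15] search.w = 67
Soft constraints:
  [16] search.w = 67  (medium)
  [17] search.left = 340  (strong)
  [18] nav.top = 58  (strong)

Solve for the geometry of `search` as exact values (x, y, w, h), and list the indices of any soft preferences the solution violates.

1. search.y = 58  [thumb.top = search.top]
2. search.h = 41  [thumb.h = search.h]
3. search.x = 340  [search.left = thumb.right + 14]
4. search.w = 67  [search.w = 67]

search = (x=340, y=58, w=67, h=41)
violated soft preferences: none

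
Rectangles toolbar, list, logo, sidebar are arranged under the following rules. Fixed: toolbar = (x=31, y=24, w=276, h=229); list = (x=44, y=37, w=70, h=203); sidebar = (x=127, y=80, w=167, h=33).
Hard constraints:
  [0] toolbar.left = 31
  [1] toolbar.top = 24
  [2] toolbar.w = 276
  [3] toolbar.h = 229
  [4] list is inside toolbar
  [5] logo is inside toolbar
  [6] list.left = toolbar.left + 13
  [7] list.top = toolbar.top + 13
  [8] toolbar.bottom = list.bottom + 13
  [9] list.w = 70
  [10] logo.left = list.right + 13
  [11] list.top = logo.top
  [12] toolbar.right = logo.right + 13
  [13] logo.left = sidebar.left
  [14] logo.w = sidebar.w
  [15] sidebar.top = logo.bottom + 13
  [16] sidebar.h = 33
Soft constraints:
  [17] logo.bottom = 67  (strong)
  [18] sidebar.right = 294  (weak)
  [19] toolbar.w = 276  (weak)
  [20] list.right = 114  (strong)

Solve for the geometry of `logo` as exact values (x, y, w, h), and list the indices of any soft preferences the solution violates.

logo = (x=127, y=37, w=167, h=30)
violated soft preferences: none

1. logo.x = 127  [logo.left = list.right + 13]
2. logo.y = 37  [list.top = logo.top]
3. logo.w = 167  [toolbar.right = logo.right + 13]
4. logo.h = 30  [sidebar.top = logo.bottom + 13]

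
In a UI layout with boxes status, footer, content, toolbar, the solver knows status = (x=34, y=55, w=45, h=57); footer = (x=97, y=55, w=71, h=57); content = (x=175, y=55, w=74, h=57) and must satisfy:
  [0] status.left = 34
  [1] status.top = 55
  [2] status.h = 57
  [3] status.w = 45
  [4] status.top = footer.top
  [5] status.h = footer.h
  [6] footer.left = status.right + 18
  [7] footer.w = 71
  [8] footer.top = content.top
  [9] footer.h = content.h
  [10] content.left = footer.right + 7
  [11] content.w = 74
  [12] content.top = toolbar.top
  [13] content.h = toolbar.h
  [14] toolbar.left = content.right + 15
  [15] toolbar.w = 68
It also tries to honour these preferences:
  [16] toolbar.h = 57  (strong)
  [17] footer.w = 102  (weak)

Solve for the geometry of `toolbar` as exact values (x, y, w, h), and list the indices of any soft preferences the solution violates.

1. toolbar.y = 55  [content.top = toolbar.top]
2. toolbar.h = 57  [content.h = toolbar.h]
3. toolbar.x = 264  [toolbar.left = content.right + 15]
4. toolbar.w = 68  [toolbar.w = 68]

toolbar = (x=264, y=55, w=68, h=57)
violated soft preferences: 17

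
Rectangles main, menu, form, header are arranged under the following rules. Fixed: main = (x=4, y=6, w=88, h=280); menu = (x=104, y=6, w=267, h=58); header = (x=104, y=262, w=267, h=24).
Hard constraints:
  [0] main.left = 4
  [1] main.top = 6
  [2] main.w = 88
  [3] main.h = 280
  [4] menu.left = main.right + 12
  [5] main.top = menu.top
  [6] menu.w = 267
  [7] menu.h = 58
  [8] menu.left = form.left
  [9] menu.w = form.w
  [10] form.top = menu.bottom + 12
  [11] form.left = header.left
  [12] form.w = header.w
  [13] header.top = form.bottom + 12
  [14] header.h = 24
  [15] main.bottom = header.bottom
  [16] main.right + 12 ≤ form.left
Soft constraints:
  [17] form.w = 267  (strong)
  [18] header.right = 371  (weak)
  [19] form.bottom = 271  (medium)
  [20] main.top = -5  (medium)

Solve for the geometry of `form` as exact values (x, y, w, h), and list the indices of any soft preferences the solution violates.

1. form.x = 104  [menu.left = form.left]
2. form.w = 267  [menu.w = form.w]
3. form.y = 76  [form.top = menu.bottom + 12]
4. form.h = 174  [header.top = form.bottom + 12]

form = (x=104, y=76, w=267, h=174)
violated soft preferences: 19, 20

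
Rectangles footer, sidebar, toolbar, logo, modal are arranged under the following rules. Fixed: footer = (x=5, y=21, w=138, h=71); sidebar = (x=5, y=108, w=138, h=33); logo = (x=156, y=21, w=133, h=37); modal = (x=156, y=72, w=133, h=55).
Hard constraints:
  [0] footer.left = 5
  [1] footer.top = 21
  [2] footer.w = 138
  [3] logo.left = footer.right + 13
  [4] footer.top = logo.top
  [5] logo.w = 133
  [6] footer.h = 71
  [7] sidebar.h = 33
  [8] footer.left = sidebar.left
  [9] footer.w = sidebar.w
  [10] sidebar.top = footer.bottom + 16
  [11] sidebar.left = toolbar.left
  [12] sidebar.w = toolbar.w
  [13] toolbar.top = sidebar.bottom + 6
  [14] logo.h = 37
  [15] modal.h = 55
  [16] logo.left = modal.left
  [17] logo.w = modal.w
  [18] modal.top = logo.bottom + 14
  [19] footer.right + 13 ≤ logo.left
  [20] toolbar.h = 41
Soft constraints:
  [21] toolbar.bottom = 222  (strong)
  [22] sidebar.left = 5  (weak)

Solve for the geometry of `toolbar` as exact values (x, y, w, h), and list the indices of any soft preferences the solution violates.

toolbar = (x=5, y=147, w=138, h=41)
violated soft preferences: 21

1. toolbar.x = 5  [sidebar.left = toolbar.left]
2. toolbar.w = 138  [sidebar.w = toolbar.w]
3. toolbar.y = 147  [toolbar.top = sidebar.bottom + 6]
4. toolbar.h = 41  [toolbar.h = 41]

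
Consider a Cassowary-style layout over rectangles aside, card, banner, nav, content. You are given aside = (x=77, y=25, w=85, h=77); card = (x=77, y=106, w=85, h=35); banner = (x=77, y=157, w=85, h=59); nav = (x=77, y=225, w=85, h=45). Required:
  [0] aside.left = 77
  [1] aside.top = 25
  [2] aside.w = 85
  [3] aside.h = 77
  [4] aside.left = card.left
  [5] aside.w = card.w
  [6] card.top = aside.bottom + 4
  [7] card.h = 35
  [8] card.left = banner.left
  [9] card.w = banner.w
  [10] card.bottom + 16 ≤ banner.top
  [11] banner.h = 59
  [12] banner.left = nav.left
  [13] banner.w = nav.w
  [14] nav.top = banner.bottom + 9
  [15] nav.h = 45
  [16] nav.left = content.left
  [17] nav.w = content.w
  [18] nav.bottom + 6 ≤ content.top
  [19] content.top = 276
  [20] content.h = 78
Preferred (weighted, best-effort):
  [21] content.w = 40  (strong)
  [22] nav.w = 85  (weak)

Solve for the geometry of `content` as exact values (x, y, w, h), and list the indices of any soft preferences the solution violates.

content = (x=77, y=276, w=85, h=78)
violated soft preferences: 21

1. content.x = 77  [nav.left = content.left]
2. content.w = 85  [nav.w = content.w]
3. content.y = 276  [content.top = 276]
4. content.h = 78  [content.h = 78]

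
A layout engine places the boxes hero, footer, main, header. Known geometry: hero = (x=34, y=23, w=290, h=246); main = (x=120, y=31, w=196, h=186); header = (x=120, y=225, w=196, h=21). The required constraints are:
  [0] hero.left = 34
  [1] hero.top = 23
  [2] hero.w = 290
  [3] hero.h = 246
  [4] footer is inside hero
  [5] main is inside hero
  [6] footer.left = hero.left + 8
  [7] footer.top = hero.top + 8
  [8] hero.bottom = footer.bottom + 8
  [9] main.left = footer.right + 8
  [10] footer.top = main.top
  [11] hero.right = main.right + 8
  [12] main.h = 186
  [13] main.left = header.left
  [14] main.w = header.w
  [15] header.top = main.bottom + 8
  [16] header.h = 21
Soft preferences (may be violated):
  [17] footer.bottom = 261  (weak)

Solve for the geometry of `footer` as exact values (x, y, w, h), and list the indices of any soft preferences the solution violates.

1. footer.x = 42  [footer.left = hero.left + 8]
2. footer.y = 31  [footer.top = hero.top + 8]
3. footer.h = 230  [hero.bottom = footer.bottom + 8]
4. footer.w = 70  [main.left = footer.right + 8]

footer = (x=42, y=31, w=70, h=230)
violated soft preferences: none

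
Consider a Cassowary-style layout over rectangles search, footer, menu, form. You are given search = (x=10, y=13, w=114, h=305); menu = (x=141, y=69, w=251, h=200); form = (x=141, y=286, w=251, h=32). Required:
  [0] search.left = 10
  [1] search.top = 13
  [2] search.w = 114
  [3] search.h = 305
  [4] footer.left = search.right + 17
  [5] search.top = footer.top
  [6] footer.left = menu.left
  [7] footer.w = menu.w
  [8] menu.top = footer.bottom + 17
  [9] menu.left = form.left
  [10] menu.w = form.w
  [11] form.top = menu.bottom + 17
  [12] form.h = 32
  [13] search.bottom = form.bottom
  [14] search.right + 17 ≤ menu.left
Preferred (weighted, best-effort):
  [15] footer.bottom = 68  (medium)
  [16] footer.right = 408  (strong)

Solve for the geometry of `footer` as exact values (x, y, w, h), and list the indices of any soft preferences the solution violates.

1. footer.x = 141  [footer.left = search.right + 17]
2. footer.y = 13  [search.top = footer.top]
3. footer.w = 251  [footer.w = menu.w]
4. footer.h = 39  [menu.top = footer.bottom + 17]

footer = (x=141, y=13, w=251, h=39)
violated soft preferences: 15, 16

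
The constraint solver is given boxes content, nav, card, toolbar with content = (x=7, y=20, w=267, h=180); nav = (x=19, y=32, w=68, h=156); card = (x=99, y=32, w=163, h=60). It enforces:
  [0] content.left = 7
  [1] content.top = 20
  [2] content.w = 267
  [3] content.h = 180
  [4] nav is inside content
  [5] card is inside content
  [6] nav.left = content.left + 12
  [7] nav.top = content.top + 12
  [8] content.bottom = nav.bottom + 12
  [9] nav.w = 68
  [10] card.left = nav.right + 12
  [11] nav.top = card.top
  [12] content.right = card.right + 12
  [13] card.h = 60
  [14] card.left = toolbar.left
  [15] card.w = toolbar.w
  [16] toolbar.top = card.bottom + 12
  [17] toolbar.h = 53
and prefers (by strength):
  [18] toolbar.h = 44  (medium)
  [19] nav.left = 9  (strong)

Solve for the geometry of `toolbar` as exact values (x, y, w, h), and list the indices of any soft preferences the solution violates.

toolbar = (x=99, y=104, w=163, h=53)
violated soft preferences: 18, 19

1. toolbar.x = 99  [card.left = toolbar.left]
2. toolbar.w = 163  [card.w = toolbar.w]
3. toolbar.y = 104  [toolbar.top = card.bottom + 12]
4. toolbar.h = 53  [toolbar.h = 53]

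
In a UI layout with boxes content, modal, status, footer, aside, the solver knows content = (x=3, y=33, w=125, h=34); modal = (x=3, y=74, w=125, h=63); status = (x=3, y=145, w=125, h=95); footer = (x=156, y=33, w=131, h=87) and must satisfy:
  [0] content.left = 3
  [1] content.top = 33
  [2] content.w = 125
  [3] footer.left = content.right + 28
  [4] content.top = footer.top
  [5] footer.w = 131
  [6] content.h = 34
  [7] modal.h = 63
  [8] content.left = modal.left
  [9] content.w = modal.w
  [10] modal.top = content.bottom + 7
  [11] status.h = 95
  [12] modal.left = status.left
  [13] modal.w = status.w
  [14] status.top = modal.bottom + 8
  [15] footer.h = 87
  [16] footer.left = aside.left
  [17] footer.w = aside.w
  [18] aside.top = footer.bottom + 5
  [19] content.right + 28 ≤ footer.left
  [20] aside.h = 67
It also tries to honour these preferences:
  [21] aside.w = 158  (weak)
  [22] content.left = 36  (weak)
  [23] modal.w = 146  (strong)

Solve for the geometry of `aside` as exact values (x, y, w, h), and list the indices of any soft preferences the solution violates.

1. aside.x = 156  [footer.left = aside.left]
2. aside.w = 131  [footer.w = aside.w]
3. aside.y = 125  [aside.top = footer.bottom + 5]
4. aside.h = 67  [aside.h = 67]

aside = (x=156, y=125, w=131, h=67)
violated soft preferences: 21, 22, 23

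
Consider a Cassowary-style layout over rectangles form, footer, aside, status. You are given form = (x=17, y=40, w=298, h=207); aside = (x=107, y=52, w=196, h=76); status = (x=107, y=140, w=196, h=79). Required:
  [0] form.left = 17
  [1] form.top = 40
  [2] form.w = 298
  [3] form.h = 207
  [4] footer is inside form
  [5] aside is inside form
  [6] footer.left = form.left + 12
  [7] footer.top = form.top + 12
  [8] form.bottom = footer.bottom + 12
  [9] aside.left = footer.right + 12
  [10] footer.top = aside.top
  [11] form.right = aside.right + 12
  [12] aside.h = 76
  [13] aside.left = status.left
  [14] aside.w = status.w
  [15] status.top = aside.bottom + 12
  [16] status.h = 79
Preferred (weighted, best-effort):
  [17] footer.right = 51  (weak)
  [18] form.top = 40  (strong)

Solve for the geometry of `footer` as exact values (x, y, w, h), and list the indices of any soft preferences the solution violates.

footer = (x=29, y=52, w=66, h=183)
violated soft preferences: 17

1. footer.x = 29  [footer.left = form.left + 12]
2. footer.y = 52  [footer.top = form.top + 12]
3. footer.h = 183  [form.bottom = footer.bottom + 12]
4. footer.w = 66  [aside.left = footer.right + 12]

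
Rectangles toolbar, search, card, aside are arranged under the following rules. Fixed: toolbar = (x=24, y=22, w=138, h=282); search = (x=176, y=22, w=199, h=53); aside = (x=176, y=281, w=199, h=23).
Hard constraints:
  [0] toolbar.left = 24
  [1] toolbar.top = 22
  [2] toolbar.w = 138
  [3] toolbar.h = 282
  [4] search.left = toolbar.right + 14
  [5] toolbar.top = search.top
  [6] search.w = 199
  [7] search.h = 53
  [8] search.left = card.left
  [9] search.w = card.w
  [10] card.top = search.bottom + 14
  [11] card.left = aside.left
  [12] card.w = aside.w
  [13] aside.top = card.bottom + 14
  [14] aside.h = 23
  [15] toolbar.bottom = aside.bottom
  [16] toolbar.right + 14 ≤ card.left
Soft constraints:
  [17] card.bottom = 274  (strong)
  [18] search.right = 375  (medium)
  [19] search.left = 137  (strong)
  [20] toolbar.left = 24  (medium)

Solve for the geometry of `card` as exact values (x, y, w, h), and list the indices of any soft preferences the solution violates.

1. card.x = 176  [search.left = card.left]
2. card.w = 199  [search.w = card.w]
3. card.y = 89  [card.top = search.bottom + 14]
4. card.h = 178  [aside.top = card.bottom + 14]

card = (x=176, y=89, w=199, h=178)
violated soft preferences: 17, 19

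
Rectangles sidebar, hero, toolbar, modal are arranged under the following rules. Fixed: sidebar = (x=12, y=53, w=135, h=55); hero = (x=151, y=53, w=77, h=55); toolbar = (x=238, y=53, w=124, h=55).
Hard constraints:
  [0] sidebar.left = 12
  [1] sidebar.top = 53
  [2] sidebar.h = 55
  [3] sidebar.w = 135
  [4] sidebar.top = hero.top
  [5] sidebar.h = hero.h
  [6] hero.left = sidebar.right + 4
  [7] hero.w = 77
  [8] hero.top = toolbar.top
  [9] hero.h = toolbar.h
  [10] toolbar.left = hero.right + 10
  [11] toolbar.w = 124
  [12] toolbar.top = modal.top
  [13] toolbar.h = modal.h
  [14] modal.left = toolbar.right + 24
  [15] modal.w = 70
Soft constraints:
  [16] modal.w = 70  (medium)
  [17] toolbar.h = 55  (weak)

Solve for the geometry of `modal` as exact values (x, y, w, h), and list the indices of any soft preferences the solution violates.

modal = (x=386, y=53, w=70, h=55)
violated soft preferences: none

1. modal.y = 53  [toolbar.top = modal.top]
2. modal.h = 55  [toolbar.h = modal.h]
3. modal.x = 386  [modal.left = toolbar.right + 24]
4. modal.w = 70  [modal.w = 70]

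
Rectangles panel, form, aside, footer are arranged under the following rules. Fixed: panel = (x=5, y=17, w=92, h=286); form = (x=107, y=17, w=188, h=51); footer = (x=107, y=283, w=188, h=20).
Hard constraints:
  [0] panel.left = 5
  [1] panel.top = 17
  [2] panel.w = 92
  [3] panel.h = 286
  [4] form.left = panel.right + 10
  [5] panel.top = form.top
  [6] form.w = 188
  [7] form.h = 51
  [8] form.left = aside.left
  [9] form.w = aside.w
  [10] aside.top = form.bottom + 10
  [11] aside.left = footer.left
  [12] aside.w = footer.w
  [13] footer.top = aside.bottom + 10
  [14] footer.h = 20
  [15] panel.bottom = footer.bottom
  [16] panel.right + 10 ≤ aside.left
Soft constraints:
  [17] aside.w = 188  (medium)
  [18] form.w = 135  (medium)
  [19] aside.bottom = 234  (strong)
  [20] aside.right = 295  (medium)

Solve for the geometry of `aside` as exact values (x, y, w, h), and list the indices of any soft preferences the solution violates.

1. aside.x = 107  [form.left = aside.left]
2. aside.w = 188  [form.w = aside.w]
3. aside.y = 78  [aside.top = form.bottom + 10]
4. aside.h = 195  [footer.top = aside.bottom + 10]

aside = (x=107, y=78, w=188, h=195)
violated soft preferences: 18, 19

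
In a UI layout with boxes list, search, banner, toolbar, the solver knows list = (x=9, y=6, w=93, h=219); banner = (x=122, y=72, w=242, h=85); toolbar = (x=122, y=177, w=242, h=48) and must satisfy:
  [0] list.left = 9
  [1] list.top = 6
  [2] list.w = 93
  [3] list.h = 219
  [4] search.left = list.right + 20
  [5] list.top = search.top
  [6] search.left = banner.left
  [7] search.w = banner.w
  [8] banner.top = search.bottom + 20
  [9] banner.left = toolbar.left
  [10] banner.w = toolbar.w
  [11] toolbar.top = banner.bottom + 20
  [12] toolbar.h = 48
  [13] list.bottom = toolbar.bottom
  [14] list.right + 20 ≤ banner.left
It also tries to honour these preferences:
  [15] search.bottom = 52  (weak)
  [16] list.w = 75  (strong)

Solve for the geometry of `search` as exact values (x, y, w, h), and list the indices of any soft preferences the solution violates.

1. search.x = 122  [search.left = list.right + 20]
2. search.y = 6  [list.top = search.top]
3. search.w = 242  [search.w = banner.w]
4. search.h = 46  [banner.top = search.bottom + 20]

search = (x=122, y=6, w=242, h=46)
violated soft preferences: 16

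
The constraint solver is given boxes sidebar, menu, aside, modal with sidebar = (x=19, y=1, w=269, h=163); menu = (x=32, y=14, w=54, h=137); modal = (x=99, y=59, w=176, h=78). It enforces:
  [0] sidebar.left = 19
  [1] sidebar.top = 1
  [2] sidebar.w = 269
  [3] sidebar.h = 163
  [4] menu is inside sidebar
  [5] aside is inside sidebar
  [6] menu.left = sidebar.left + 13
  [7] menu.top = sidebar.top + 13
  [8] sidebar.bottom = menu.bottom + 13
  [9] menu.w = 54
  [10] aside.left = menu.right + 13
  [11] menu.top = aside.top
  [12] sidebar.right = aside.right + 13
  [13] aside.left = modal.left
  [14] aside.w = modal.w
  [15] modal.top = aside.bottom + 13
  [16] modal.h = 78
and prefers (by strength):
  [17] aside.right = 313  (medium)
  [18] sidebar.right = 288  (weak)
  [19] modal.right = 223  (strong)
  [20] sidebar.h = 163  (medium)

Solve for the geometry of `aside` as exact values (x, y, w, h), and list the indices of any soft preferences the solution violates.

aside = (x=99, y=14, w=176, h=32)
violated soft preferences: 17, 19

1. aside.x = 99  [aside.left = menu.right + 13]
2. aside.y = 14  [menu.top = aside.top]
3. aside.w = 176  [sidebar.right = aside.right + 13]
4. aside.h = 32  [modal.top = aside.bottom + 13]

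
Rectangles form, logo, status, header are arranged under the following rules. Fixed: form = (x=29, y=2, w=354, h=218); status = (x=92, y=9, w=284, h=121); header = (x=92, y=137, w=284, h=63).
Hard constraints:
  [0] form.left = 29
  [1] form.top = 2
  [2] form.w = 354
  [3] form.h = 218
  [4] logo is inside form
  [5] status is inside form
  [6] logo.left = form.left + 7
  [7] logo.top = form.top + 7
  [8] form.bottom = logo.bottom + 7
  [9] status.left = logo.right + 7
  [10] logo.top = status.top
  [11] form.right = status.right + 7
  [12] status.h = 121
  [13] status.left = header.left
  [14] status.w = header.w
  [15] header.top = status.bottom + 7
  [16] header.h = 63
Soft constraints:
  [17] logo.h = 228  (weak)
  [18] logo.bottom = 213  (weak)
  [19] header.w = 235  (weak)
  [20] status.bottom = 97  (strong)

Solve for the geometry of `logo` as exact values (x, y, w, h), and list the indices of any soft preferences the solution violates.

logo = (x=36, y=9, w=49, h=204)
violated soft preferences: 17, 19, 20

1. logo.x = 36  [logo.left = form.left + 7]
2. logo.y = 9  [logo.top = form.top + 7]
3. logo.h = 204  [form.bottom = logo.bottom + 7]
4. logo.w = 49  [status.left = logo.right + 7]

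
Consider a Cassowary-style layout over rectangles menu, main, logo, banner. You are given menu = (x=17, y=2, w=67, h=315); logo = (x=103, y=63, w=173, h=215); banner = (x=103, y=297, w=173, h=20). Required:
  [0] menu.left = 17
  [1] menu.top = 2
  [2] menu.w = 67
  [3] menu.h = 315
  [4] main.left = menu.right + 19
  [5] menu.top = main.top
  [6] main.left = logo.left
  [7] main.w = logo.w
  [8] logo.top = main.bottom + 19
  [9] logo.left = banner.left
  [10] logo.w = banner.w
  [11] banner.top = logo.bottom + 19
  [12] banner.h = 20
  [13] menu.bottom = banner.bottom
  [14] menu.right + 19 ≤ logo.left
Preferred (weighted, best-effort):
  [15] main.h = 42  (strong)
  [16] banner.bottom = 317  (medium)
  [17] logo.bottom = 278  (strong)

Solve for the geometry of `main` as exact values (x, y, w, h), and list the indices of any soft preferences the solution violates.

main = (x=103, y=2, w=173, h=42)
violated soft preferences: none

1. main.x = 103  [main.left = menu.right + 19]
2. main.y = 2  [menu.top = main.top]
3. main.w = 173  [main.w = logo.w]
4. main.h = 42  [logo.top = main.bottom + 19]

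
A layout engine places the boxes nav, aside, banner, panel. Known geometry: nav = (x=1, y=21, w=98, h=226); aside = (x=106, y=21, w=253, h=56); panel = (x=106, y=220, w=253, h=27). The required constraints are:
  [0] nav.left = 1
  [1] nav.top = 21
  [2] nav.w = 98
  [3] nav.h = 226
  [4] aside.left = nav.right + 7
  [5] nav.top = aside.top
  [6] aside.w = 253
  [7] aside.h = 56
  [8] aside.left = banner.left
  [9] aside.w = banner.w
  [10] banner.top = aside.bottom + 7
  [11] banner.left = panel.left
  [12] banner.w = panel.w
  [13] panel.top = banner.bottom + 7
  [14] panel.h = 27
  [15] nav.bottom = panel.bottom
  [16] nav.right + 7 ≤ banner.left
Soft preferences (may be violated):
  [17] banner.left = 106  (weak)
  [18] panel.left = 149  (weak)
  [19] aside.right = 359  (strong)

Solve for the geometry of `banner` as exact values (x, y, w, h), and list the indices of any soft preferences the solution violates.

banner = (x=106, y=84, w=253, h=129)
violated soft preferences: 18

1. banner.x = 106  [aside.left = banner.left]
2. banner.w = 253  [aside.w = banner.w]
3. banner.y = 84  [banner.top = aside.bottom + 7]
4. banner.h = 129  [panel.top = banner.bottom + 7]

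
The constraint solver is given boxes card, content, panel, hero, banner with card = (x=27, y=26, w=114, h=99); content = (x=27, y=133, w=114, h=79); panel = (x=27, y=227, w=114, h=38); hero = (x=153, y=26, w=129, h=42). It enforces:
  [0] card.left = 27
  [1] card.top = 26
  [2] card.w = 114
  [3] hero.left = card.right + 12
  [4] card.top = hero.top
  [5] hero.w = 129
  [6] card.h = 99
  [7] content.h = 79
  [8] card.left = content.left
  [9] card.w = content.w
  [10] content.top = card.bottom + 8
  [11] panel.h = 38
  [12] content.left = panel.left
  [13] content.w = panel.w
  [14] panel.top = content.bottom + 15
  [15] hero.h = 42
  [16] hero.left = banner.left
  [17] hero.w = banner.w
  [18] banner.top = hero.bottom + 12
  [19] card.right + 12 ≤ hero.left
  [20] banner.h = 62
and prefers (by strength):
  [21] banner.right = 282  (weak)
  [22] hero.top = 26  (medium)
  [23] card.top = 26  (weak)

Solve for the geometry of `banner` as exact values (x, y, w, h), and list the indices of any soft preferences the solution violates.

banner = (x=153, y=80, w=129, h=62)
violated soft preferences: none

1. banner.x = 153  [hero.left = banner.left]
2. banner.w = 129  [hero.w = banner.w]
3. banner.y = 80  [banner.top = hero.bottom + 12]
4. banner.h = 62  [banner.h = 62]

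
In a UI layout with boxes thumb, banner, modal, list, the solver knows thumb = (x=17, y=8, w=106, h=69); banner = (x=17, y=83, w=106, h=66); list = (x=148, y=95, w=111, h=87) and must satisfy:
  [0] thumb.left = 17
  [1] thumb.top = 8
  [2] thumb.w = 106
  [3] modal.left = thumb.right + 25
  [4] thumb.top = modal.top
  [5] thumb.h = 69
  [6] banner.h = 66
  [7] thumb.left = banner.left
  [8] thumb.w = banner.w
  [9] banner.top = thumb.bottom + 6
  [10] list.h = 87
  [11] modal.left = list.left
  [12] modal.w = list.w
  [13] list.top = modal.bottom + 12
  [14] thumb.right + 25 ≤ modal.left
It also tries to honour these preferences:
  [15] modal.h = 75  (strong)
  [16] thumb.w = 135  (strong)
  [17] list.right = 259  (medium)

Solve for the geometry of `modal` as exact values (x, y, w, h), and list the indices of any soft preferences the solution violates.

1. modal.x = 148  [modal.left = thumb.right + 25]
2. modal.y = 8  [thumb.top = modal.top]
3. modal.w = 111  [modal.w = list.w]
4. modal.h = 75  [list.top = modal.bottom + 12]

modal = (x=148, y=8, w=111, h=75)
violated soft preferences: 16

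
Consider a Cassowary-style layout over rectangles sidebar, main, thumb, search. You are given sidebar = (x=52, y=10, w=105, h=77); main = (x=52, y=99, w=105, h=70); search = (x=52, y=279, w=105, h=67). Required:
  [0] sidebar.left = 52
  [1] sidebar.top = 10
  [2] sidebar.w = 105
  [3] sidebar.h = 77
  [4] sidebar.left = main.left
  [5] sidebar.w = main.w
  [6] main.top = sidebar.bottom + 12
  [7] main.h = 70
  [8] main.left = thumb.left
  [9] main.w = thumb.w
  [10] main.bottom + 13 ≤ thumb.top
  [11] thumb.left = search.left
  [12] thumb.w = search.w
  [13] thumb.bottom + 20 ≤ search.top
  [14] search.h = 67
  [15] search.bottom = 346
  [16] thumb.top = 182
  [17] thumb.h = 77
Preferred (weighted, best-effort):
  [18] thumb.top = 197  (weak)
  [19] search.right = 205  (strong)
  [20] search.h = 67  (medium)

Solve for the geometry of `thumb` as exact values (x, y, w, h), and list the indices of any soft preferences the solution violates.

1. thumb.x = 52  [main.left = thumb.left]
2. thumb.w = 105  [main.w = thumb.w]
3. thumb.y = 182  [thumb.top = 182]
4. thumb.h = 77  [thumb.h = 77]

thumb = (x=52, y=182, w=105, h=77)
violated soft preferences: 18, 19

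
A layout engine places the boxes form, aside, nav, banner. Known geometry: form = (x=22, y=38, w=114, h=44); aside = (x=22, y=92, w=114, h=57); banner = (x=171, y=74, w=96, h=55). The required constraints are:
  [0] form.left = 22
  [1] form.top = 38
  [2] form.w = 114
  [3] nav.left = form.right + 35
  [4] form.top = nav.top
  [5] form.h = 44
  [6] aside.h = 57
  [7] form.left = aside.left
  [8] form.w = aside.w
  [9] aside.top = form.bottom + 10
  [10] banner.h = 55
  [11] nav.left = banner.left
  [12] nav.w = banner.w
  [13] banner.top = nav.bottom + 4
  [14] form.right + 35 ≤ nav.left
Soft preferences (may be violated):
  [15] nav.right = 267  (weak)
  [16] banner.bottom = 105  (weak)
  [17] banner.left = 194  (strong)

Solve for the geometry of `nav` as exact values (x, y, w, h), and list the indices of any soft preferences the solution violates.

1. nav.x = 171  [nav.left = form.right + 35]
2. nav.y = 38  [form.top = nav.top]
3. nav.w = 96  [nav.w = banner.w]
4. nav.h = 32  [banner.top = nav.bottom + 4]

nav = (x=171, y=38, w=96, h=32)
violated soft preferences: 16, 17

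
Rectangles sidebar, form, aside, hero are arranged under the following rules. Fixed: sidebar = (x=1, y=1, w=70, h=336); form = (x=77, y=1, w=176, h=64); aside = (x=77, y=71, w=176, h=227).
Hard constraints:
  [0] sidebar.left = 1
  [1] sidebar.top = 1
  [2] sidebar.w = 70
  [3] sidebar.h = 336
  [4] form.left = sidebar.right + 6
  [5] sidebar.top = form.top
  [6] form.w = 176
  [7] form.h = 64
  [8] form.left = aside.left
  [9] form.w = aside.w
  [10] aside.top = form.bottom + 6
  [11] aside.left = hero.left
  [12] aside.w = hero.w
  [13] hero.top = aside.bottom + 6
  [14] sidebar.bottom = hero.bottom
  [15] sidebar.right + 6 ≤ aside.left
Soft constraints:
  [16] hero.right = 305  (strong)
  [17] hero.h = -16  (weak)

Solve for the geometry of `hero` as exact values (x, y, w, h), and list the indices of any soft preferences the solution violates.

hero = (x=77, y=304, w=176, h=33)
violated soft preferences: 16, 17

1. hero.x = 77  [aside.left = hero.left]
2. hero.w = 176  [aside.w = hero.w]
3. hero.y = 304  [hero.top = aside.bottom + 6]
4. hero.h = 33  [sidebar.bottom = hero.bottom]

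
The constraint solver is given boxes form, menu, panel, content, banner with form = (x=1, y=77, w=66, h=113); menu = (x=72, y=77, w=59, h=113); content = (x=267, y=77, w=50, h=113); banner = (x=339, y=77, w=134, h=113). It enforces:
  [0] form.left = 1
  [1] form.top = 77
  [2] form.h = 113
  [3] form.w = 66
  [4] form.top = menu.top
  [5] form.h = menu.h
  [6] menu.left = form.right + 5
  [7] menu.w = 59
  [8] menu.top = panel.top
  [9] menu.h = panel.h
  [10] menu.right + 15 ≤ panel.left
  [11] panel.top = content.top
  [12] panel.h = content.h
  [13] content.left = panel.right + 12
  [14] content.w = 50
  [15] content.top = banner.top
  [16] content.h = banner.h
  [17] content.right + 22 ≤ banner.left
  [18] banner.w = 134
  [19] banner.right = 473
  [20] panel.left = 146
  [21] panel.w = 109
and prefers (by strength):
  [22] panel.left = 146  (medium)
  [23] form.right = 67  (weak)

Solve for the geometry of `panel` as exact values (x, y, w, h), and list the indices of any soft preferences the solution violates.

1. panel.y = 77  [menu.top = panel.top]
2. panel.h = 113  [menu.h = panel.h]
3. panel.x = 146  [panel.left = 146]
4. panel.w = 109  [panel.w = 109]

panel = (x=146, y=77, w=109, h=113)
violated soft preferences: none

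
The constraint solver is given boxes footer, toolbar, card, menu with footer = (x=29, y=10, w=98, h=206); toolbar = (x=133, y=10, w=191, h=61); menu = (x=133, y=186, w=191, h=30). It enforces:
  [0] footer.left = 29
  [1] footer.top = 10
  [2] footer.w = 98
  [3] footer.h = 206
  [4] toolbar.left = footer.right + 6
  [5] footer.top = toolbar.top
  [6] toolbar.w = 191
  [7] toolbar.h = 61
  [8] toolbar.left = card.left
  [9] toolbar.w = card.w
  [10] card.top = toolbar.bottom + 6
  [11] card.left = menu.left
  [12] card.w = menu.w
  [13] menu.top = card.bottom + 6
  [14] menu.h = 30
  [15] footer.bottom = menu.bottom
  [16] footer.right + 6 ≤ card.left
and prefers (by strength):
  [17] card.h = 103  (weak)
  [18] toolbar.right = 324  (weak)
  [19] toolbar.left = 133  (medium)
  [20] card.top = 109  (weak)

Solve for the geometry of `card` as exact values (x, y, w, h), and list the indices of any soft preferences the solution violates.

1. card.x = 133  [toolbar.left = card.left]
2. card.w = 191  [toolbar.w = card.w]
3. card.y = 77  [card.top = toolbar.bottom + 6]
4. card.h = 103  [menu.top = card.bottom + 6]

card = (x=133, y=77, w=191, h=103)
violated soft preferences: 20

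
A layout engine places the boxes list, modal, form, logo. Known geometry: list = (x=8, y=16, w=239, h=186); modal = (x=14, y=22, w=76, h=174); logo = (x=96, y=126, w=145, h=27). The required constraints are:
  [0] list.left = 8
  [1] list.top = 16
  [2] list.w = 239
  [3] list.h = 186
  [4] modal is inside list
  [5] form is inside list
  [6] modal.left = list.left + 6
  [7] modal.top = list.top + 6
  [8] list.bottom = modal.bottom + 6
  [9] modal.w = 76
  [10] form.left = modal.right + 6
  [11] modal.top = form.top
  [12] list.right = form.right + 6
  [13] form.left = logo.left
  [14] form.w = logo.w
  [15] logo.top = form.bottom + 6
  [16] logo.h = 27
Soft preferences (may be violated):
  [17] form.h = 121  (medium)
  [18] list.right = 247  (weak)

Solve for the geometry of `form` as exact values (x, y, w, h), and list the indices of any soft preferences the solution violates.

form = (x=96, y=22, w=145, h=98)
violated soft preferences: 17

1. form.x = 96  [form.left = modal.right + 6]
2. form.y = 22  [modal.top = form.top]
3. form.w = 145  [list.right = form.right + 6]
4. form.h = 98  [logo.top = form.bottom + 6]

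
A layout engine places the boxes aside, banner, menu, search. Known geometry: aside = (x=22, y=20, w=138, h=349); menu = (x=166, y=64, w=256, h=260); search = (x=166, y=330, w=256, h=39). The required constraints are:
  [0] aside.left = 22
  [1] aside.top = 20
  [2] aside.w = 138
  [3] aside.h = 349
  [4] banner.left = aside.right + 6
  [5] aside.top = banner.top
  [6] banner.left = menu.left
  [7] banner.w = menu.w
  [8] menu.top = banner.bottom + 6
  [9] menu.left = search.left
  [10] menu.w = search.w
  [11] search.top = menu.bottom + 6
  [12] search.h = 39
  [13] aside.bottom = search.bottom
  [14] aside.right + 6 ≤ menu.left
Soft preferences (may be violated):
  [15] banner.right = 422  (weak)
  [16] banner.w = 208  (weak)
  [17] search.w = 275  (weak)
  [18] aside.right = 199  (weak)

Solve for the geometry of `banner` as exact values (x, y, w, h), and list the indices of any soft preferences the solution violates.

banner = (x=166, y=20, w=256, h=38)
violated soft preferences: 16, 17, 18

1. banner.x = 166  [banner.left = aside.right + 6]
2. banner.y = 20  [aside.top = banner.top]
3. banner.w = 256  [banner.w = menu.w]
4. banner.h = 38  [menu.top = banner.bottom + 6]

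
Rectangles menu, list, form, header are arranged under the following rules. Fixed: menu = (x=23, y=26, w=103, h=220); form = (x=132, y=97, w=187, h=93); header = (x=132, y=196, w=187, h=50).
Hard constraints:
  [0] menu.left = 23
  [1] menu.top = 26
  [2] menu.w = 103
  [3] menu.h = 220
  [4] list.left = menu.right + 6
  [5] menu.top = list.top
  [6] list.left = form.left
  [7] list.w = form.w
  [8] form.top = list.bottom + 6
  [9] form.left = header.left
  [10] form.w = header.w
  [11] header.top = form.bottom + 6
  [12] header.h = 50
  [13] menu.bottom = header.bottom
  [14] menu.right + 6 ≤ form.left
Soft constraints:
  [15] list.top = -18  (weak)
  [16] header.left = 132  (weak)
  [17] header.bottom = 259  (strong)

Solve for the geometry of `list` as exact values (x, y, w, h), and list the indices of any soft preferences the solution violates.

1. list.x = 132  [list.left = menu.right + 6]
2. list.y = 26  [menu.top = list.top]
3. list.w = 187  [list.w = form.w]
4. list.h = 65  [form.top = list.bottom + 6]

list = (x=132, y=26, w=187, h=65)
violated soft preferences: 15, 17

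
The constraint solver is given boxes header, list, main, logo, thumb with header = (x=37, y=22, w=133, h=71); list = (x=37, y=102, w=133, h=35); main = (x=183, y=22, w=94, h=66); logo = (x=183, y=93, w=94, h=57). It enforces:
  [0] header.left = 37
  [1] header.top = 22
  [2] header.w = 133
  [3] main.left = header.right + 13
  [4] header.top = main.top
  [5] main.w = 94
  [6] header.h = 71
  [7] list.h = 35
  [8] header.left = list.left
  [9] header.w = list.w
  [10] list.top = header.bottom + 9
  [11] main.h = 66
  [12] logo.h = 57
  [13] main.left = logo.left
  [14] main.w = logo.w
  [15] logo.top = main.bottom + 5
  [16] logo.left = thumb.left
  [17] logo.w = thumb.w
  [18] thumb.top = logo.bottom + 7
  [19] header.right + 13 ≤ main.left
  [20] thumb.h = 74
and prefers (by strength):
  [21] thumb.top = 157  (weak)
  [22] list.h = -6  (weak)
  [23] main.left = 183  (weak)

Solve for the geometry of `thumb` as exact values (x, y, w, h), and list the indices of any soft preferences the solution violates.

thumb = (x=183, y=157, w=94, h=74)
violated soft preferences: 22

1. thumb.x = 183  [logo.left = thumb.left]
2. thumb.w = 94  [logo.w = thumb.w]
3. thumb.y = 157  [thumb.top = logo.bottom + 7]
4. thumb.h = 74  [thumb.h = 74]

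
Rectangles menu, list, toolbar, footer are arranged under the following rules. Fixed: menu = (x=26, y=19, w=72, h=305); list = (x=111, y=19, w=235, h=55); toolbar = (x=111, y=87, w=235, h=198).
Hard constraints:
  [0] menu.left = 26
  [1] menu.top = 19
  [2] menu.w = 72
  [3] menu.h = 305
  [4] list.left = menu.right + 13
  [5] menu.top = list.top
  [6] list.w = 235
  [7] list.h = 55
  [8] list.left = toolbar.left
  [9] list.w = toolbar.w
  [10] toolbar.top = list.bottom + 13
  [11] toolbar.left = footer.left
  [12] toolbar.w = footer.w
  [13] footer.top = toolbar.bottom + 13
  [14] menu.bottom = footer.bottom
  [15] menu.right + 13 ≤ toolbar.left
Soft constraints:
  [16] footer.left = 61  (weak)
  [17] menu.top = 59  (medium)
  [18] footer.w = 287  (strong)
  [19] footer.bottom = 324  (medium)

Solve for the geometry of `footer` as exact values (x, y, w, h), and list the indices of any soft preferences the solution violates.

1. footer.x = 111  [toolbar.left = footer.left]
2. footer.w = 235  [toolbar.w = footer.w]
3. footer.y = 298  [footer.top = toolbar.bottom + 13]
4. footer.h = 26  [menu.bottom = footer.bottom]

footer = (x=111, y=298, w=235, h=26)
violated soft preferences: 16, 17, 18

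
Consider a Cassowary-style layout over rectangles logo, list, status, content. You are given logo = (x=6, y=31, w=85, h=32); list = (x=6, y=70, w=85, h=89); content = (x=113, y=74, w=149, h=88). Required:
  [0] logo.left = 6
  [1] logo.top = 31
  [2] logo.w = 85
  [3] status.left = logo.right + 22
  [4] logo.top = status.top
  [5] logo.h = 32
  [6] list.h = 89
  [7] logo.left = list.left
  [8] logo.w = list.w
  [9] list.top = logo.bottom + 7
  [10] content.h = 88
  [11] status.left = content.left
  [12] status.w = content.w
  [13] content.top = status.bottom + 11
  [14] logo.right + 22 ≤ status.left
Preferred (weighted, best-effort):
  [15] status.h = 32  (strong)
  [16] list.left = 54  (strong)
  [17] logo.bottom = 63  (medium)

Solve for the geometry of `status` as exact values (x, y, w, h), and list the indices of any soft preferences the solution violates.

status = (x=113, y=31, w=149, h=32)
violated soft preferences: 16

1. status.x = 113  [status.left = logo.right + 22]
2. status.y = 31  [logo.top = status.top]
3. status.w = 149  [status.w = content.w]
4. status.h = 32  [content.top = status.bottom + 11]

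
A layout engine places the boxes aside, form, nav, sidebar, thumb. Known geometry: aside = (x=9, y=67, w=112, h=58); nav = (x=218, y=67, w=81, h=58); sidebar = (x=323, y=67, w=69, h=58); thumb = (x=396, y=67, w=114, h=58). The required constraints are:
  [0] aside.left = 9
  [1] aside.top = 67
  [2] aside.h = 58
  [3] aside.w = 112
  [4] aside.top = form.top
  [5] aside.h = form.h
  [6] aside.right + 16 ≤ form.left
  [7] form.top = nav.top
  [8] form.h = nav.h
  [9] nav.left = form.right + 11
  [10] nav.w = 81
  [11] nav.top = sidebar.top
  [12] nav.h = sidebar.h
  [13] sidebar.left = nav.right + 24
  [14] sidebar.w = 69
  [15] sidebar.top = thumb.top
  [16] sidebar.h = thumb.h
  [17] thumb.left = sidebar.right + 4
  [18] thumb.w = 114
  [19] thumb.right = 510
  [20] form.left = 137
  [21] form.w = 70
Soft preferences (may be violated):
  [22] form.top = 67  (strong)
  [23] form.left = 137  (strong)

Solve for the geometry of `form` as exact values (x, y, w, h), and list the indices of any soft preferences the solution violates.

1. form.y = 67  [aside.top = form.top]
2. form.h = 58  [aside.h = form.h]
3. form.x = 137  [form.left = 137]
4. form.w = 70  [form.w = 70]

form = (x=137, y=67, w=70, h=58)
violated soft preferences: none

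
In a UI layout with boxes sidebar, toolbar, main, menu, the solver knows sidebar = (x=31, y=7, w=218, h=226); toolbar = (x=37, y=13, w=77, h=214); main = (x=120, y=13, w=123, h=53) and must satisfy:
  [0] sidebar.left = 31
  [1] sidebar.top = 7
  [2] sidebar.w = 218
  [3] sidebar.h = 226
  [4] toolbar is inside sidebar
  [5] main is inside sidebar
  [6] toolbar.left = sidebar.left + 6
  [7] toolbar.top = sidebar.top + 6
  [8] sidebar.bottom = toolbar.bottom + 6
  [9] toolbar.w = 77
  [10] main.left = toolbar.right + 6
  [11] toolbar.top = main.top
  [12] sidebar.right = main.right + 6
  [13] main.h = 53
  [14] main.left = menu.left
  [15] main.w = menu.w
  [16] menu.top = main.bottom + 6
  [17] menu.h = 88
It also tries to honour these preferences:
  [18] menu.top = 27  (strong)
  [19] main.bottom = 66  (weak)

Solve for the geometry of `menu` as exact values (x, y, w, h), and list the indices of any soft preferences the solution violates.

menu = (x=120, y=72, w=123, h=88)
violated soft preferences: 18

1. menu.x = 120  [main.left = menu.left]
2. menu.w = 123  [main.w = menu.w]
3. menu.y = 72  [menu.top = main.bottom + 6]
4. menu.h = 88  [menu.h = 88]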